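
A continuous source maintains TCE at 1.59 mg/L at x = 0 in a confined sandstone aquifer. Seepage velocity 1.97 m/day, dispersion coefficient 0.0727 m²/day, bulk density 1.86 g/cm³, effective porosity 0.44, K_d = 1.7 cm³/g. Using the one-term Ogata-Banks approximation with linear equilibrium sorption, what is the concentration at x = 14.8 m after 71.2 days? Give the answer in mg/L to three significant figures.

1.56 mg/L

Retardation factor R = 1 + ρ_b·K_d/n = 1 + 1.86 × 1.7/0.44 = 8.186.
Sorption retards both mechanisms: v_R = v/R = 0.2407 m/day, D_R = D/R = 0.008881 m²/day.
v_R·t = 0.2407 × 71.2 = 17.13784 m; 2√(D_R t) = 1.590 m; argument = (14.8 − 17.13784)/1.590 = -1.470.
C = C₀ × ½·erfc(-1.470) = 1.59 × 0.9812 = 1.56 mg/L.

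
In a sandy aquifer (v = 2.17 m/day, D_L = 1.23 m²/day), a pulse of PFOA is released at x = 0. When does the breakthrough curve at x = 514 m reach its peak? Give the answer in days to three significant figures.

For the 1D instantaneous-source solution, setting ∂C/∂t = 0 at fixed x gives v²t² + 2Dt − x² = 0, so t = (√(D² + v²x²) − D)/v².
√(D² + v²x²) = √(1.23² + 2.17² × 514²) = 1115; v² = 4.7089.
t = (1115 − 1.23)/4.7089 = 237 days (vs. the pure-advection estimate x/v = 237 d).

237 days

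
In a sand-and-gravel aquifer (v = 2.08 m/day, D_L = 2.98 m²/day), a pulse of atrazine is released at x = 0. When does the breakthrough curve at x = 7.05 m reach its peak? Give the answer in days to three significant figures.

For the 1D instantaneous-source solution, setting ∂C/∂t = 0 at fixed x gives v²t² + 2Dt − x² = 0, so t = (√(D² + v²x²) − D)/v².
√(D² + v²x²) = √(2.98² + 2.08² × 7.05²) = 14.96; v² = 4.3264.
t = (14.96 − 2.98)/4.3264 = 2.77 days (vs. the pure-advection estimate x/v = 3.39 d).

2.77 days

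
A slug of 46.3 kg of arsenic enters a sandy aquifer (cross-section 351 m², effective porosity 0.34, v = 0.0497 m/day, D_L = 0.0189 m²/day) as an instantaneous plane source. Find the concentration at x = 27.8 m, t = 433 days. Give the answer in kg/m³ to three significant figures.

For an instantaneous plane source, C(x,t) = M/(n_e·A·√(4πDt)) · exp(−(x−vt)²/(4Dt)), with n_e·A the pore (flow) area.
Plume center vt = 0.0497 × 433 = 21.5201 m, so the well at 27.8 m is 6.2799 m downgradient of the peak.
√(4πDt) = 10.14 m, giving peak height M/(n_e·A·√(4πDt)) = 46.3/(0.34 × 351 × 10.14) = 0.03826 kg/m³.
(x−vt)²/(4Dt) = (6.2799)²/(4 × 0.0189 × 433) = 1.205; exp(−1.205) = 0.2997.
C = 0.03826 × 0.2997 = 0.0115 kg/m³.

0.0115 kg/m³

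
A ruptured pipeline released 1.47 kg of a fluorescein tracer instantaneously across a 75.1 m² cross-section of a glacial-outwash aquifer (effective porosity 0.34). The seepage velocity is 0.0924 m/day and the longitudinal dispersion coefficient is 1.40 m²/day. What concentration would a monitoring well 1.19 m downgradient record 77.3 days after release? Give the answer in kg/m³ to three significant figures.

0.00144 kg/m³

For an instantaneous plane source, C(x,t) = M/(n_e·A·√(4πDt)) · exp(−(x−vt)²/(4Dt)), with n_e·A the pore (flow) area.
Plume center vt = 0.0924 × 77.3 = 7.14252 m, so the well at 1.19 m is 5.95252 m upgradient of the peak.
√(4πDt) = 36.88 m, giving peak height M/(n_e·A·√(4πDt)) = 1.47/(0.34 × 75.1 × 36.88) = 0.001561 kg/m³.
(x−vt)²/(4Dt) = (-5.95252)²/(4 × 1.40 × 77.3) = 0.08185; exp(−0.08185) = 0.9214.
C = 0.001561 × 0.9214 = 0.00144 kg/m³.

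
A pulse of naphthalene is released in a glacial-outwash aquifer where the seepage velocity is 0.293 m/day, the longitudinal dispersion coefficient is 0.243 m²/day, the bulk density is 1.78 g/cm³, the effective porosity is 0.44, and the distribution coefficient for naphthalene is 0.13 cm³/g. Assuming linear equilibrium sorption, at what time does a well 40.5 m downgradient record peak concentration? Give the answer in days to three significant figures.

Retardation factor R = 1 + ρ_b·K_d/n = 1 + 1.78 × 0.13/0.44 = 1.526.
Sorption retards both mechanisms: v_R = v/R = 0.1920 m/day, D_R = D/R = 0.1592 m²/day.
Peak time from v_R²t² + 2D_R t − x² = 0: t = (√(D_R² + v_R²x²) − D_R)/v_R².
√(D_R² + v_R²x²) = √(0.1592² + 0.1920² × 40.5²) = 7.778; v_R² = 0.03686.
t = (7.778 − 0.1592)/0.03686 = 207 days.

207 days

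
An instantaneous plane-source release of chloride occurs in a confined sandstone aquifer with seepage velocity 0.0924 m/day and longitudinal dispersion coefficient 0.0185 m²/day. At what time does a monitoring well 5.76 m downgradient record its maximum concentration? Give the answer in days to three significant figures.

60.2 days

For the 1D instantaneous-source solution, setting ∂C/∂t = 0 at fixed x gives v²t² + 2Dt − x² = 0, so t = (√(D² + v²x²) − D)/v².
√(D² + v²x²) = √(0.0185² + 0.0924² × 5.76²) = 0.5325; v² = 0.00853776.
t = (0.5325 − 0.0185)/0.00853776 = 60.2 days (vs. the pure-advection estimate x/v = 62.3 d).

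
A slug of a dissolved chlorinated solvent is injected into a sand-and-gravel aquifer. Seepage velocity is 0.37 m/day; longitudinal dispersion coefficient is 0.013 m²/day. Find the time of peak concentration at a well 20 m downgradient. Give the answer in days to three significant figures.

For the 1D instantaneous-source solution, setting ∂C/∂t = 0 at fixed x gives v²t² + 2Dt − x² = 0, so t = (√(D² + v²x²) − D)/v².
√(D² + v²x²) = √(0.013² + 0.37² × 20²) = 7.400; v² = 0.1369.
t = (7.400 − 0.013)/0.1369 = 54.0 days (vs. the pure-advection estimate x/v = 54.1 d).

54.0 days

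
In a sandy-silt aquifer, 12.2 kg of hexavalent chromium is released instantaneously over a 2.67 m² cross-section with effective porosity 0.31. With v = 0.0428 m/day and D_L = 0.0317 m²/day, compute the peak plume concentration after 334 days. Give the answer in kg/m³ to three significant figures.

The peak of an instantaneous 1D plume sits at x = vt; there the Gaussian factor is 1 and C_max = M/(n_e·A·√(4πDt)), where n_e·A is the pore area the mass is dissolved in.
√(4πDt) = √(4π × 0.0317 × 334) = 11.53 m, so C_max = 12.2/(0.31 × 2.67 × 11.53) = 1.28 kg/m³.

1.28 kg/m³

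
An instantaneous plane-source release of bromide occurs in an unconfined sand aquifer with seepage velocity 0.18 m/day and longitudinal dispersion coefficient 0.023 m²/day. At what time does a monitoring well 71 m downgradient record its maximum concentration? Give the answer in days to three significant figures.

For the 1D instantaneous-source solution, setting ∂C/∂t = 0 at fixed x gives v²t² + 2Dt − x² = 0, so t = (√(D² + v²x²) − D)/v².
√(D² + v²x²) = √(0.023² + 0.18² × 71²) = 12.78; v² = 0.0324.
t = (12.78 − 0.023)/0.0324 = 394 days (vs. the pure-advection estimate x/v = 394 d).

394 days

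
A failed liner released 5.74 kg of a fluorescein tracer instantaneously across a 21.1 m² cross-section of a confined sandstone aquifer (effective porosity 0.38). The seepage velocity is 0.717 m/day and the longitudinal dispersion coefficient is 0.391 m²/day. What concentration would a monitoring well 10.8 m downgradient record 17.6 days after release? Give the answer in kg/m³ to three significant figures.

0.0683 kg/m³

For an instantaneous plane source, C(x,t) = M/(n_e·A·√(4πDt)) · exp(−(x−vt)²/(4Dt)), with n_e·A the pore (flow) area.
Plume center vt = 0.717 × 17.6 = 12.6192 m, so the well at 10.8 m is 1.8192 m upgradient of the peak.
√(4πDt) = 9.299 m, giving peak height M/(n_e·A·√(4πDt)) = 5.74/(0.38 × 21.1 × 9.299) = 0.07699 kg/m³.
(x−vt)²/(4Dt) = (-1.8192)²/(4 × 0.391 × 17.6) = 0.1202; exp(−0.1202) = 0.8867.
C = 0.07699 × 0.8867 = 0.0683 kg/m³.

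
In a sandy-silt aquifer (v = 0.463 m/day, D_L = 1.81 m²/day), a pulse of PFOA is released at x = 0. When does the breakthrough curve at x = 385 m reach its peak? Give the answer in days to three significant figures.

823 days

For the 1D instantaneous-source solution, setting ∂C/∂t = 0 at fixed x gives v²t² + 2Dt − x² = 0, so t = (√(D² + v²x²) − D)/v².
√(D² + v²x²) = √(1.81² + 0.463² × 385²) = 178.3; v² = 0.214369.
t = (178.3 − 1.81)/0.214369 = 823 days (vs. the pure-advection estimate x/v = 832 d).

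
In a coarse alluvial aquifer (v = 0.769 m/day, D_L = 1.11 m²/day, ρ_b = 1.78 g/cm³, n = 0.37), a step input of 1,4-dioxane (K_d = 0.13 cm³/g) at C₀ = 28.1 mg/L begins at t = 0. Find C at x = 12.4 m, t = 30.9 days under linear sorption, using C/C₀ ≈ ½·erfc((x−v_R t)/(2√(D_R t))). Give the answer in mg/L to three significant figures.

Retardation factor R = 1 + ρ_b·K_d/n = 1 + 1.78 × 0.13/0.37 = 1.625.
Sorption retards both mechanisms: v_R = v/R = 0.4732 m/day, D_R = D/R = 0.6831 m²/day.
v_R·t = 0.4732 × 30.9 = 14.62188 m; 2√(D_R t) = 9.189 m; argument = (12.4 − 14.62188)/9.189 = -0.2418.
C = C₀ × ½·erfc(-0.2418) = 28.1 × 0.6338 = 17.8 mg/L.

17.8 mg/L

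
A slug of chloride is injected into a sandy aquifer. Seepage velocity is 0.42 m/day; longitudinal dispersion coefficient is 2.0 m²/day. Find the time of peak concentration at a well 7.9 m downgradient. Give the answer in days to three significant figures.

10.6 days

For the 1D instantaneous-source solution, setting ∂C/∂t = 0 at fixed x gives v²t² + 2Dt − x² = 0, so t = (√(D² + v²x²) − D)/v².
√(D² + v²x²) = √(2.0² + 0.42² × 7.9²) = 3.874; v² = 0.1764.
t = (3.874 − 2.0)/0.1764 = 10.6 days (vs. the pure-advection estimate x/v = 18.8 d).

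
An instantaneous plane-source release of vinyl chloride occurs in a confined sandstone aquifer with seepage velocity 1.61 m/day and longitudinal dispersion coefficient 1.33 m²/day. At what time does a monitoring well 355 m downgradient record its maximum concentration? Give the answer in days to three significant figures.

For the 1D instantaneous-source solution, setting ∂C/∂t = 0 at fixed x gives v²t² + 2Dt − x² = 0, so t = (√(D² + v²x²) − D)/v².
√(D² + v²x²) = √(1.33² + 1.61² × 355²) = 571.6; v² = 2.5921.
t = (571.6 − 1.33)/2.5921 = 220 days (vs. the pure-advection estimate x/v = 220 d).

220 days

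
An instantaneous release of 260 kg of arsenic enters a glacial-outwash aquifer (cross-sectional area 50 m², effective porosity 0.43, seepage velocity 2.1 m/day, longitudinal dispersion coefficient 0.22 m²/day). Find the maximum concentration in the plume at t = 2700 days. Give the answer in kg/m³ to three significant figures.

0.140 kg/m³

The peak of an instantaneous 1D plume sits at x = vt; there the Gaussian factor is 1 and C_max = M/(n_e·A·√(4πDt)), where n_e·A is the pore area the mass is dissolved in.
√(4πDt) = √(4π × 0.22 × 2700) = 86.40 m, so C_max = 260/(0.43 × 50 × 86.40) = 0.140 kg/m³.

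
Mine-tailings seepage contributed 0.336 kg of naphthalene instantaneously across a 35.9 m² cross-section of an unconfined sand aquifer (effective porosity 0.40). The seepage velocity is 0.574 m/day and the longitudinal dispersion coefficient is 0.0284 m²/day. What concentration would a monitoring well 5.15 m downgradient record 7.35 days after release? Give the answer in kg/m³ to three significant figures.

For an instantaneous plane source, C(x,t) = M/(n_e·A·√(4πDt)) · exp(−(x−vt)²/(4Dt)), with n_e·A the pore (flow) area.
Plume center vt = 0.574 × 7.35 = 4.2189 m, so the well at 5.15 m is 0.9311 m downgradient of the peak.
√(4πDt) = 1.620 m, giving peak height M/(n_e·A·√(4πDt)) = 0.336/(0.40 × 35.9 × 1.620) = 0.01444 kg/m³.
(x−vt)²/(4Dt) = (0.9311)²/(4 × 0.0284 × 7.35) = 1.038; exp(−1.038) = 0.3542.
C = 0.01444 × 0.3542 = 0.00511 kg/m³.

0.00511 kg/m³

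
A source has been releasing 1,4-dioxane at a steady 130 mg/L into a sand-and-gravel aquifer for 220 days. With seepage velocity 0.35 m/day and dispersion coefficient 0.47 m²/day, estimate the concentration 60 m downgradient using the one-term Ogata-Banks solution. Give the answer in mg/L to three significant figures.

For a continuous step input, C/C₀ ≈ ½·erfc((x−vt)/(2√(Dt))).
vt = 0.35 × 220 = 77 m and 2√(Dt) = 2√(0.47 × 220) = 20.34 m.
Argument (x−vt)/(2√(Dt)) = (60 − 77)/20.34 = -0.8358; ½·erfc(-0.8358) = 0.8814.
C = 130 × 0.8814 = 115 mg/L.

115 mg/L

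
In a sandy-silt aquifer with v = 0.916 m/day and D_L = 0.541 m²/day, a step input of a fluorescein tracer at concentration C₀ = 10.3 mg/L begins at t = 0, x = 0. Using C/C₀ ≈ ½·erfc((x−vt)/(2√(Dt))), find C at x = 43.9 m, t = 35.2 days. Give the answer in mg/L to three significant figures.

0.303 mg/L

For a continuous step input, C/C₀ ≈ ½·erfc((x−vt)/(2√(Dt))).
vt = 0.916 × 35.2 = 32.2432 m and 2√(Dt) = 2√(0.541 × 35.2) = 8.728 m.
Argument (x−vt)/(2√(Dt)) = (43.9 − 32.2432)/8.728 = 1.336; ½·erfc(1.336) = 0.02942.
C = 10.3 × 0.02942 = 0.303 mg/L.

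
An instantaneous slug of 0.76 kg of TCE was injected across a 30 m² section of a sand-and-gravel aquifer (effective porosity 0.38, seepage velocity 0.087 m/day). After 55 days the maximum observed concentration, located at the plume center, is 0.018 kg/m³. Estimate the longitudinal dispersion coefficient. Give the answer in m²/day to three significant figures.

0.0198 m²/day

At the plume center C_max = M/(n_e·A·√(4πDt)), so D = M²/(4πt·(n_e·A·C_max)²).
n_e·A·C_max = 0.38 × 30 × 0.018 = 0.2052 kg/m.
D = 0.76²/(4π × 55 × 0.2052²) = 0.0198 m²/day.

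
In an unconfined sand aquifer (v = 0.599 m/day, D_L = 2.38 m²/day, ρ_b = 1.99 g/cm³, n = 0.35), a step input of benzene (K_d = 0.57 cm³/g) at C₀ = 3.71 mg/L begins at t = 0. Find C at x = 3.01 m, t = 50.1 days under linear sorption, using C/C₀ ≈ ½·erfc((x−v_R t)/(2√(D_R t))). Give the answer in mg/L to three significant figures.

2.62 mg/L

Retardation factor R = 1 + ρ_b·K_d/n = 1 + 1.99 × 0.57/0.35 = 4.241.
Sorption retards both mechanisms: v_R = v/R = 0.1412 m/day, D_R = D/R = 0.5612 m²/day.
v_R·t = 0.1412 × 50.1 = 7.07412 m; 2√(D_R t) = 10.60 m; argument = (3.01 − 7.07412)/10.60 = -0.3834.
C = C₀ × ½·erfc(-0.3834) = 3.71 × 0.7062 = 2.62 mg/L.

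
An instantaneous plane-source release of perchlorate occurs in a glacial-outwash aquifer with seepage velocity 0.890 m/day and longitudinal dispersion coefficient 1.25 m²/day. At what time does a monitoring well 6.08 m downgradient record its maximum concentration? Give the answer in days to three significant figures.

For the 1D instantaneous-source solution, setting ∂C/∂t = 0 at fixed x gives v²t² + 2Dt − x² = 0, so t = (√(D² + v²x²) − D)/v².
√(D² + v²x²) = √(1.25² + 0.890² × 6.08²) = 5.554; v² = 0.7921.
t = (5.554 − 1.25)/0.7921 = 5.43 days (vs. the pure-advection estimate x/v = 6.83 d).

5.43 days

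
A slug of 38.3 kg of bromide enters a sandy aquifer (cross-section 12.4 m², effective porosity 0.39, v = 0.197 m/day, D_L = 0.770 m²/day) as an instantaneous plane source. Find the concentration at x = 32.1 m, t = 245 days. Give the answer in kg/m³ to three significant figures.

0.115 kg/m³

For an instantaneous plane source, C(x,t) = M/(n_e·A·√(4πDt)) · exp(−(x−vt)²/(4Dt)), with n_e·A the pore (flow) area.
Plume center vt = 0.197 × 245 = 48.265 m, so the well at 32.1 m is 16.165 m upgradient of the peak.
√(4πDt) = 48.69 m, giving peak height M/(n_e·A·√(4πDt)) = 38.3/(0.39 × 12.4 × 48.69) = 0.1627 kg/m³.
(x−vt)²/(4Dt) = (-16.165)²/(4 × 0.770 × 245) = 0.3463; exp(−0.3463) = 0.7073.
C = 0.1627 × 0.7073 = 0.115 kg/m³.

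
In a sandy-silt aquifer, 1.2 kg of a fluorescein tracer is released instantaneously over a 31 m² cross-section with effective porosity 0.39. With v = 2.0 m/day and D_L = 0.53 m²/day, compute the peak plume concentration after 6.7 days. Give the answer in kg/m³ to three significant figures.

0.0149 kg/m³

The peak of an instantaneous 1D plume sits at x = vt; there the Gaussian factor is 1 and C_max = M/(n_e·A·√(4πDt)), where n_e·A is the pore area the mass is dissolved in.
√(4πDt) = √(4π × 0.53 × 6.7) = 6.680 m, so C_max = 1.2/(0.39 × 31 × 6.680) = 0.0149 kg/m³.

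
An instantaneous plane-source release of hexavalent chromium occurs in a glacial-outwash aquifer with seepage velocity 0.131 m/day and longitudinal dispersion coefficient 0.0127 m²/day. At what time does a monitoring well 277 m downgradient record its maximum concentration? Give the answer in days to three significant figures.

For the 1D instantaneous-source solution, setting ∂C/∂t = 0 at fixed x gives v²t² + 2Dt − x² = 0, so t = (√(D² + v²x²) − D)/v².
√(D² + v²x²) = √(0.0127² + 0.131² × 277²) = 36.29; v² = 0.017161.
t = (36.29 − 0.0127)/0.017161 = 2110 days (vs. the pure-advection estimate x/v = 2110 d).

2110 days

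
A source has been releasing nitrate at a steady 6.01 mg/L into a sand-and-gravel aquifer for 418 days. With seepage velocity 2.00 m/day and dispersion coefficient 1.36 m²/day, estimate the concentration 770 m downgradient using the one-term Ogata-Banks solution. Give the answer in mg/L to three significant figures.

5.86 mg/L

For a continuous step input, C/C₀ ≈ ½·erfc((x−vt)/(2√(Dt))).
vt = 2.00 × 418 = 836 m and 2√(Dt) = 2√(1.36 × 418) = 47.69 m.
Argument (x−vt)/(2√(Dt)) = (770 − 836)/47.69 = -1.384; ½·erfc(-1.384) = 0.9748.
C = 6.01 × 0.9748 = 5.86 mg/L.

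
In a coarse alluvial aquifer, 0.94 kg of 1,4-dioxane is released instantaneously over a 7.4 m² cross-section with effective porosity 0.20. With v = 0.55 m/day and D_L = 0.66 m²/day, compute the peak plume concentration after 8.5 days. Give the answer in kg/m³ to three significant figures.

The peak of an instantaneous 1D plume sits at x = vt; there the Gaussian factor is 1 and C_max = M/(n_e·A·√(4πDt)), where n_e·A is the pore area the mass is dissolved in.
√(4πDt) = √(4π × 0.66 × 8.5) = 8.396 m, so C_max = 0.94/(0.20 × 7.4 × 8.396) = 0.0756 kg/m³.

0.0756 kg/m³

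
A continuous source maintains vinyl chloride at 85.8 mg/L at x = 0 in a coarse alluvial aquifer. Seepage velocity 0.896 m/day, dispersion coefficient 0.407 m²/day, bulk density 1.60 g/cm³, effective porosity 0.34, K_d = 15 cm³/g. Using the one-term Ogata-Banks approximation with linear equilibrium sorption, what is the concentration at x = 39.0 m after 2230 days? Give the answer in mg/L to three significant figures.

Retardation factor R = 1 + ρ_b·K_d/n = 1 + 1.60 × 15/0.34 = 71.59.
Sorption retards both mechanisms: v_R = v/R = 0.01252 m/day, D_R = D/R = 0.005685 m²/day.
v_R·t = 0.01252 × 2230 = 27.9196 m; 2√(D_R t) = 7.121 m; argument = (39.0 − 27.9196)/7.121 = 1.556.
C = C₀ × ½·erfc(1.556) = 85.8 × 0.01389 = 1.19 mg/L.

1.19 mg/L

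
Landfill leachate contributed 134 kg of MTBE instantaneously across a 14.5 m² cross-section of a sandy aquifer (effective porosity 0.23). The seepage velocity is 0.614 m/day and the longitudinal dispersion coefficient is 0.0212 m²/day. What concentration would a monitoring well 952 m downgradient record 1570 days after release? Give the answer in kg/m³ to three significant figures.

0.669 kg/m³

For an instantaneous plane source, C(x,t) = M/(n_e·A·√(4πDt)) · exp(−(x−vt)²/(4Dt)), with n_e·A the pore (flow) area.
Plume center vt = 0.614 × 1570 = 963.98 m, so the well at 952 m is 11.98 m upgradient of the peak.
√(4πDt) = 20.45 m, giving peak height M/(n_e·A·√(4πDt)) = 134/(0.23 × 14.5 × 20.45) = 1.965 kg/m³.
(x−vt)²/(4Dt) = (-11.98)²/(4 × 0.0212 × 1570) = 1.078; exp(−1.078) = 0.3403.
C = 1.965 × 0.3403 = 0.669 kg/m³.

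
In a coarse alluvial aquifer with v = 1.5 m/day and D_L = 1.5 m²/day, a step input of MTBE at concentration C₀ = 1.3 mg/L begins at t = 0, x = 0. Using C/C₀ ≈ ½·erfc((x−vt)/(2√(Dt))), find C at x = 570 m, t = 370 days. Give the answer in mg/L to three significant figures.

0.424 mg/L

For a continuous step input, C/C₀ ≈ ½·erfc((x−vt)/(2√(Dt))).
vt = 1.5 × 370 = 555 m and 2√(Dt) = 2√(1.5 × 370) = 47.12 m.
Argument (x−vt)/(2√(Dt)) = (570 − 555)/47.12 = 0.3183; ½·erfc(0.3183) = 0.3263.
C = 1.3 × 0.3263 = 0.424 mg/L.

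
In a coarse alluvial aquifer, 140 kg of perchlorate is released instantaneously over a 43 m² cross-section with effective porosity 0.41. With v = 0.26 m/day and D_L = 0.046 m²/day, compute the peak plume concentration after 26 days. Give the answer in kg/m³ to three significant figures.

The peak of an instantaneous 1D plume sits at x = vt; there the Gaussian factor is 1 and C_max = M/(n_e·A·√(4πDt)), where n_e·A is the pore area the mass is dissolved in.
√(4πDt) = √(4π × 0.046 × 26) = 3.877 m, so C_max = 140/(0.41 × 43 × 3.877) = 2.05 kg/m³.

2.05 kg/m³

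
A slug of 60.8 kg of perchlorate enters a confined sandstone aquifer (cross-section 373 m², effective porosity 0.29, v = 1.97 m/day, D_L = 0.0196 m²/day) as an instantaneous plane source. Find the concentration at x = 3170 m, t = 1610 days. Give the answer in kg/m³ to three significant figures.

0.0276 kg/m³

For an instantaneous plane source, C(x,t) = M/(n_e·A·√(4πDt)) · exp(−(x−vt)²/(4Dt)), with n_e·A the pore (flow) area.
Plume center vt = 1.97 × 1610 = 3171.7 m, so the well at 3170 m is 1.7 m upgradient of the peak.
√(4πDt) = 19.91 m, giving peak height M/(n_e·A·√(4πDt)) = 60.8/(0.29 × 373 × 19.91) = 0.02823 kg/m³.
(x−vt)²/(4Dt) = (-1.7)²/(4 × 0.0196 × 1610) = 0.02290; exp(−0.02290) = 0.9774.
C = 0.02823 × 0.9774 = 0.0276 kg/m³.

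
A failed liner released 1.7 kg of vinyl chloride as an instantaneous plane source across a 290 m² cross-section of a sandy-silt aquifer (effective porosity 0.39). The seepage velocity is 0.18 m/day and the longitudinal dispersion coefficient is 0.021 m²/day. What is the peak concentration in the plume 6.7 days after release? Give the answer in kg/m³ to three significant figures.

The peak of an instantaneous 1D plume sits at x = vt; there the Gaussian factor is 1 and C_max = M/(n_e·A·√(4πDt)), where n_e·A is the pore area the mass is dissolved in.
√(4πDt) = √(4π × 0.021 × 6.7) = 1.330 m, so C_max = 1.7/(0.39 × 290 × 1.330) = 0.0113 kg/m³.

0.0113 kg/m³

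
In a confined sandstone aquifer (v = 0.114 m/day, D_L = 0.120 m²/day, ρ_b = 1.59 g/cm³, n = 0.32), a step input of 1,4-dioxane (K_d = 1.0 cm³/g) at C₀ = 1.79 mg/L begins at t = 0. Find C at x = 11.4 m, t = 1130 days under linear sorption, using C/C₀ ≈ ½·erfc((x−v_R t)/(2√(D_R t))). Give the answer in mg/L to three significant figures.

1.67 mg/L

Retardation factor R = 1 + ρ_b·K_d/n = 1 + 1.59 × 1.0/0.32 = 5.969.
Sorption retards both mechanisms: v_R = v/R = 0.01910 m/day, D_R = D/R = 0.02010 m²/day.
v_R·t = 0.01910 × 1130 = 21.583 m; 2√(D_R t) = 9.532 m; argument = (11.4 − 21.583)/9.532 = -1.068.
C = C₀ × ½·erfc(-1.068) = 1.79 × 0.9345 = 1.67 mg/L.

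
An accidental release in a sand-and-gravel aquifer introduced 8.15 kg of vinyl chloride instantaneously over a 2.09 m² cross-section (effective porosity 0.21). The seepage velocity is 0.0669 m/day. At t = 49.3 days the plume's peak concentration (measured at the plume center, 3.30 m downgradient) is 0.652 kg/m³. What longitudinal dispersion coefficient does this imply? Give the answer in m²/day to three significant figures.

1.31 m²/day

At the plume center C_max = M/(n_e·A·√(4πDt)), so D = M²/(4πt·(n_e·A·C_max)²).
n_e·A·C_max = 0.21 × 2.09 × 0.652 = 0.2862 kg/m.
D = 8.15²/(4π × 49.3 × 0.2862²) = 1.31 m²/day.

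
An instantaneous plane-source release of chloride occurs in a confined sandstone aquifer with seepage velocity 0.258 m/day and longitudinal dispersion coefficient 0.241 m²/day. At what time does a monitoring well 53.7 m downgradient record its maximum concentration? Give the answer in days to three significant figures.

205 days

For the 1D instantaneous-source solution, setting ∂C/∂t = 0 at fixed x gives v²t² + 2Dt − x² = 0, so t = (√(D² + v²x²) − D)/v².
√(D² + v²x²) = √(0.241² + 0.258² × 53.7²) = 13.86; v² = 0.066564.
t = (13.86 − 0.241)/0.066564 = 205 days (vs. the pure-advection estimate x/v = 208 d).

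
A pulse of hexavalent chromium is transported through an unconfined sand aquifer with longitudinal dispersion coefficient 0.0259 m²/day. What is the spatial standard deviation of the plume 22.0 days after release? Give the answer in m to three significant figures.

Dispersive spreading gives a Gaussian with σ² = 2Dt; advection only shifts the center.
σ = √(2 × 0.0259 × 22.0) = 1.07 m.

1.07 m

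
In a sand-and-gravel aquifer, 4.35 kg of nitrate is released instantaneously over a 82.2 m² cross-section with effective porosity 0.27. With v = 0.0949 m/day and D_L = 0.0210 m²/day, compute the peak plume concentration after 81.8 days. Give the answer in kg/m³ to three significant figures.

The peak of an instantaneous 1D plume sits at x = vt; there the Gaussian factor is 1 and C_max = M/(n_e·A·√(4πDt)), where n_e·A is the pore area the mass is dissolved in.
√(4πDt) = √(4π × 0.0210 × 81.8) = 4.646 m, so C_max = 4.35/(0.27 × 82.2 × 4.646) = 0.0422 kg/m³.

0.0422 kg/m³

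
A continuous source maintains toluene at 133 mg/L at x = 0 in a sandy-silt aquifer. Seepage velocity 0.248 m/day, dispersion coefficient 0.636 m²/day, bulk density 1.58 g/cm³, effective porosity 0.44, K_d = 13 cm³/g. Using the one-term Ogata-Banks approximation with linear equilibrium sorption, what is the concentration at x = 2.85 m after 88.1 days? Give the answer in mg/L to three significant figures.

Retardation factor R = 1 + ρ_b·K_d/n = 1 + 1.58 × 13/0.44 = 47.68.
Sorption retards both mechanisms: v_R = v/R = 0.005201 m/day, D_R = D/R = 0.01334 m²/day.
v_R·t = 0.005201 × 88.1 = 0.4582081 m; 2√(D_R t) = 2.168 m; argument = (2.85 − 0.4582081)/2.168 = 1.103.
C = C₀ × ½·erfc(1.103) = 133 × 0.05939 = 7.90 mg/L.

7.90 mg/L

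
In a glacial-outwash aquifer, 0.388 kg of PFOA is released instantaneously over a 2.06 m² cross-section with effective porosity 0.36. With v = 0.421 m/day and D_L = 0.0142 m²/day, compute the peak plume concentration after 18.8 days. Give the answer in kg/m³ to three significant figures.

The peak of an instantaneous 1D plume sits at x = vt; there the Gaussian factor is 1 and C_max = M/(n_e·A·√(4πDt)), where n_e·A is the pore area the mass is dissolved in.
√(4πDt) = √(4π × 0.0142 × 18.8) = 1.832 m, so C_max = 0.388/(0.36 × 2.06 × 1.832) = 0.286 kg/m³.

0.286 kg/m³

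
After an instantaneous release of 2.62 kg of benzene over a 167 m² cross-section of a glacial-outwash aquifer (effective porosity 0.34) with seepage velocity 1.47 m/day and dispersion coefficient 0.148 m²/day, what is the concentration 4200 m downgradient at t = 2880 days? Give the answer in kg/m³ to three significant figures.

For an instantaneous plane source, C(x,t) = M/(n_e·A·√(4πDt)) · exp(−(x−vt)²/(4Dt)), with n_e·A the pore (flow) area.
Plume center vt = 1.47 × 2880 = 4233.6 m, so the well at 4200 m is 33.6 m upgradient of the peak.
√(4πDt) = 73.19 m, giving peak height M/(n_e·A·√(4πDt)) = 2.62/(0.34 × 167 × 73.19) = 0.0006305 kg/m³.
(x−vt)²/(4Dt) = (-33.6)²/(4 × 0.148 × 2880) = 0.6622; exp(−0.6622) = 0.5157.
C = 0.0006305 × 0.5157 = 0.000325 kg/m³.

0.000325 kg/m³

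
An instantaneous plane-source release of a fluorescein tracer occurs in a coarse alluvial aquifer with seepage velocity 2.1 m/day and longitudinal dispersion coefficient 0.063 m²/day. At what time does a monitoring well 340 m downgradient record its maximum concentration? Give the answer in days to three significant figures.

For the 1D instantaneous-source solution, setting ∂C/∂t = 0 at fixed x gives v²t² + 2Dt − x² = 0, so t = (√(D² + v²x²) − D)/v².
√(D² + v²x²) = √(0.063² + 2.1² × 340²) = 714.0; v² = 4.41.
t = (714.0 − 0.063)/4.41 = 162 days (vs. the pure-advection estimate x/v = 162 d).

162 days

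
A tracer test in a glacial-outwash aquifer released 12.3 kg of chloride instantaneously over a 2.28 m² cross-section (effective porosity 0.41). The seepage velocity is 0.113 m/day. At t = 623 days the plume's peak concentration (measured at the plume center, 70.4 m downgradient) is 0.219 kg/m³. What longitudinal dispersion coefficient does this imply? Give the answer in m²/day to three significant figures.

At the plume center C_max = M/(n_e·A·√(4πDt)), so D = M²/(4πt·(n_e·A·C_max)²).
n_e·A·C_max = 0.41 × 2.28 × 0.219 = 0.2047 kg/m.
D = 12.3²/(4π × 623 × 0.2047²) = 0.461 m²/day.

0.461 m²/day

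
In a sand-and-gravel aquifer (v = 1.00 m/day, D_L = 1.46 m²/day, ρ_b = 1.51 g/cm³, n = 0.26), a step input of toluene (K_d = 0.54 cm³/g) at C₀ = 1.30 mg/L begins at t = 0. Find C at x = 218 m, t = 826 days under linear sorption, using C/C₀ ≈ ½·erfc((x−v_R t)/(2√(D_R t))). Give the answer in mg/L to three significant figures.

0.292 mg/L

Retardation factor R = 1 + ρ_b·K_d/n = 1 + 1.51 × 0.54/0.26 = 4.136.
Sorption retards both mechanisms: v_R = v/R = 0.2418 m/day, D_R = D/R = 0.3530 m²/day.
v_R·t = 0.2418 × 826 = 199.7268 m; 2√(D_R t) = 34.15 m; argument = (218 − 199.7268)/34.15 = 0.5351.
C = C₀ × ½·erfc(0.5351) = 1.30 × 0.2246 = 0.292 mg/L.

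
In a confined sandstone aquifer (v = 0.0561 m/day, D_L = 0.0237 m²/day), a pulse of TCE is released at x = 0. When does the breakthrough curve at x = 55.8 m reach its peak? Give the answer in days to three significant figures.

For the 1D instantaneous-source solution, setting ∂C/∂t = 0 at fixed x gives v²t² + 2Dt − x² = 0, so t = (√(D² + v²x²) − D)/v².
√(D² + v²x²) = √(0.0237² + 0.0561² × 55.8²) = 3.130; v² = 0.00314721.
t = (3.130 − 0.0237)/0.00314721 = 987 days (vs. the pure-advection estimate x/v = 995 d).

987 days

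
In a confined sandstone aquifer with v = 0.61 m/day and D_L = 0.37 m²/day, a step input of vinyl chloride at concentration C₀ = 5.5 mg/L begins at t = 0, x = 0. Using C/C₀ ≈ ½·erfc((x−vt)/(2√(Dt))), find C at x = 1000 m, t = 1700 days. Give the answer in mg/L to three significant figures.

For a continuous step input, C/C₀ ≈ ½·erfc((x−vt)/(2√(Dt))).
vt = 0.61 × 1700 = 1037 m and 2√(Dt) = 2√(0.37 × 1700) = 50.16 m.
Argument (x−vt)/(2√(Dt)) = (1000 − 1037)/50.16 = -0.7376; ½·erfc(-0.7376) = 0.8516.
C = 5.5 × 0.8516 = 4.68 mg/L.

4.68 mg/L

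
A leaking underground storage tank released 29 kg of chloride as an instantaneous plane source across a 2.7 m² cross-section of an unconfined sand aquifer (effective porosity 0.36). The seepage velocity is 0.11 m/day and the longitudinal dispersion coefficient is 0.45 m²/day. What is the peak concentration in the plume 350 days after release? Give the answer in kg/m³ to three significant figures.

0.671 kg/m³

The peak of an instantaneous 1D plume sits at x = vt; there the Gaussian factor is 1 and C_max = M/(n_e·A·√(4πDt)), where n_e·A is the pore area the mass is dissolved in.
√(4πDt) = √(4π × 0.45 × 350) = 44.49 m, so C_max = 29/(0.36 × 2.7 × 44.49) = 0.671 kg/m³.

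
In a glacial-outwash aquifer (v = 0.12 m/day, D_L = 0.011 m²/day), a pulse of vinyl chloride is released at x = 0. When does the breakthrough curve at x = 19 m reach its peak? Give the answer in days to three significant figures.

158 days

For the 1D instantaneous-source solution, setting ∂C/∂t = 0 at fixed x gives v²t² + 2Dt − x² = 0, so t = (√(D² + v²x²) − D)/v².
√(D² + v²x²) = √(0.011² + 0.12² × 19²) = 2.280; v² = 0.0144.
t = (2.280 − 0.011)/0.0144 = 158 days (vs. the pure-advection estimate x/v = 158 d).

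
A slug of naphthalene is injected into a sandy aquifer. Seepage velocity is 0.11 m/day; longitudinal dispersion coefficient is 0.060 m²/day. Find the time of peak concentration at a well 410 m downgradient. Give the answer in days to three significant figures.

3720 days

For the 1D instantaneous-source solution, setting ∂C/∂t = 0 at fixed x gives v²t² + 2Dt − x² = 0, so t = (√(D² + v²x²) − D)/v².
√(D² + v²x²) = √(0.060² + 0.11² × 410²) = 45.10; v² = 0.0121.
t = (45.10 − 0.060)/0.0121 = 3720 days (vs. the pure-advection estimate x/v = 3730 d).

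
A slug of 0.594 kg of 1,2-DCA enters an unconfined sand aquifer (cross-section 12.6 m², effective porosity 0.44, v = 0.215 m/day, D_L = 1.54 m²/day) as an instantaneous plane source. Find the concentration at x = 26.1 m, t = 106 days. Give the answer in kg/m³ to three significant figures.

For an instantaneous plane source, C(x,t) = M/(n_e·A·√(4πDt)) · exp(−(x−vt)²/(4Dt)), with n_e·A the pore (flow) area.
Plume center vt = 0.215 × 106 = 22.79 m, so the well at 26.1 m is 3.31 m downgradient of the peak.
√(4πDt) = 45.29 m, giving peak height M/(n_e·A·√(4πDt)) = 0.594/(0.44 × 12.6 × 45.29) = 0.002366 kg/m³.
(x−vt)²/(4Dt) = (3.31)²/(4 × 1.54 × 106) = 0.01678; exp(−0.01678) = 0.9834.
C = 0.002366 × 0.9834 = 0.00233 kg/m³.

0.00233 kg/m³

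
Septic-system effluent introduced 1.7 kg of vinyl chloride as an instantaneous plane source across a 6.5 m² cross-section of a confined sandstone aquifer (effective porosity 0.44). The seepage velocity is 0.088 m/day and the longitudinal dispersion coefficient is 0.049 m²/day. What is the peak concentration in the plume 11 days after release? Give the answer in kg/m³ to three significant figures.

The peak of an instantaneous 1D plume sits at x = vt; there the Gaussian factor is 1 and C_max = M/(n_e·A·√(4πDt)), where n_e·A is the pore area the mass is dissolved in.
√(4πDt) = √(4π × 0.049 × 11) = 2.603 m, so C_max = 1.7/(0.44 × 6.5 × 2.603) = 0.228 kg/m³.

0.228 kg/m³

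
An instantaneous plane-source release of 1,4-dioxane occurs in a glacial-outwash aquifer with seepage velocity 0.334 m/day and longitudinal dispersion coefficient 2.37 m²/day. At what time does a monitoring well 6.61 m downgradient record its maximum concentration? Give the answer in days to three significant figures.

For the 1D instantaneous-source solution, setting ∂C/∂t = 0 at fixed x gives v²t² + 2Dt − x² = 0, so t = (√(D² + v²x²) − D)/v².
√(D² + v²x²) = √(2.37² + 0.334² × 6.61²) = 3.239; v² = 0.111556.
t = (3.239 − 2.37)/0.111556 = 7.79 days (vs. the pure-advection estimate x/v = 19.8 d).

7.79 days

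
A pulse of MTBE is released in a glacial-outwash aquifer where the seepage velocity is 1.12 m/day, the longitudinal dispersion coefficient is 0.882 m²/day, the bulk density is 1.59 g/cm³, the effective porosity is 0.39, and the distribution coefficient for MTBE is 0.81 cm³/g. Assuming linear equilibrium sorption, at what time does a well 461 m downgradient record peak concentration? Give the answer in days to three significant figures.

Retardation factor R = 1 + ρ_b·K_d/n = 1 + 1.59 × 0.81/0.39 = 4.302.
Sorption retards both mechanisms: v_R = v/R = 0.2603 m/day, D_R = D/R = 0.2050 m²/day.
Peak time from v_R²t² + 2D_R t − x² = 0: t = (√(D_R² + v_R²x²) − D_R)/v_R².
√(D_R² + v_R²x²) = √(0.2050² + 0.2603² × 461²) = 120.0; v_R² = 0.06776.
t = (120.0 − 0.2050)/0.06776 = 1770 days.

1770 days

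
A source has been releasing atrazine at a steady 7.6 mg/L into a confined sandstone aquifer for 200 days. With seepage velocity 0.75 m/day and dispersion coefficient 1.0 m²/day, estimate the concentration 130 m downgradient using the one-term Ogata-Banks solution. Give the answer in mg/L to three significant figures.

For a continuous step input, C/C₀ ≈ ½·erfc((x−vt)/(2√(Dt))).
vt = 0.75 × 200 = 150 m and 2√(Dt) = 2√(1.0 × 200) = 28.28 m.
Argument (x−vt)/(2√(Dt)) = (130 − 150)/28.28 = -0.7072; ½·erfc(-0.7072) = 0.8414.
C = 7.6 × 0.8414 = 6.39 mg/L.

6.39 mg/L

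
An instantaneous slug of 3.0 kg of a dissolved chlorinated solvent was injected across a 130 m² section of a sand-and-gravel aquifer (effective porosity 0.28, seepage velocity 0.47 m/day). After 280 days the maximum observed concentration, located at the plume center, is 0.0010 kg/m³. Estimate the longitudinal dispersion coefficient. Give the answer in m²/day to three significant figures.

At the plume center C_max = M/(n_e·A·√(4πDt)), so D = M²/(4πt·(n_e·A·C_max)²).
n_e·A·C_max = 0.28 × 130 × 0.0010 = 0.03640 kg/m.
D = 3.0²/(4π × 280 × 0.03640²) = 1.93 m²/day.

1.93 m²/day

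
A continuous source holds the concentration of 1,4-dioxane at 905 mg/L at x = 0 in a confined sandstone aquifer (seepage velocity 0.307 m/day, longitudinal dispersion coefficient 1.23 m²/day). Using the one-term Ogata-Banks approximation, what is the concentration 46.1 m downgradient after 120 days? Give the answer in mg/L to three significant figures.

267 mg/L

For a continuous step input, C/C₀ ≈ ½·erfc((x−vt)/(2√(Dt))).
vt = 0.307 × 120 = 36.84 m and 2√(Dt) = 2√(1.23 × 120) = 24.30 m.
Argument (x−vt)/(2√(Dt)) = (46.1 − 36.84)/24.30 = 0.3811; ½·erfc(0.3811) = 0.2950.
C = 905 × 0.2950 = 267 mg/L.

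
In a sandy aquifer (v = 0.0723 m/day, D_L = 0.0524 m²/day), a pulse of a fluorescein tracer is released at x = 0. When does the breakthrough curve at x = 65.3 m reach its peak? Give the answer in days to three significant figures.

For the 1D instantaneous-source solution, setting ∂C/∂t = 0 at fixed x gives v²t² + 2Dt − x² = 0, so t = (√(D² + v²x²) − D)/v².
√(D² + v²x²) = √(0.0524² + 0.0723² × 65.3²) = 4.721; v² = 0.00522729.
t = (4.721 − 0.0524)/0.00522729 = 893 days (vs. the pure-advection estimate x/v = 903 d).

893 days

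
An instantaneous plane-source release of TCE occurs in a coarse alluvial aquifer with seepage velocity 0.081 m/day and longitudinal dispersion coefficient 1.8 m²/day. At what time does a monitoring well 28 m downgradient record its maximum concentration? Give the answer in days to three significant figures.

167 days

For the 1D instantaneous-source solution, setting ∂C/∂t = 0 at fixed x gives v²t² + 2Dt − x² = 0, so t = (√(D² + v²x²) − D)/v².
√(D² + v²x²) = √(1.8² + 0.081² × 28²) = 2.895; v² = 0.006561.
t = (2.895 − 1.8)/0.006561 = 167 days (vs. the pure-advection estimate x/v = 346 d).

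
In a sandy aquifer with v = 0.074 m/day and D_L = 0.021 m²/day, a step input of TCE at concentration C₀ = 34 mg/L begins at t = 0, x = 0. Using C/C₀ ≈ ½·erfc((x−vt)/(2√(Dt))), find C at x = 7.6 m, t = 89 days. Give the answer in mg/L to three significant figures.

10.2 mg/L

For a continuous step input, C/C₀ ≈ ½·erfc((x−vt)/(2√(Dt))).
vt = 0.074 × 89 = 6.586 m and 2√(Dt) = 2√(0.021 × 89) = 2.734 m.
Argument (x−vt)/(2√(Dt)) = (7.6 − 6.586)/2.734 = 0.3709; ½·erfc(0.3709) = 0.3000.
C = 34 × 0.3000 = 10.2 mg/L.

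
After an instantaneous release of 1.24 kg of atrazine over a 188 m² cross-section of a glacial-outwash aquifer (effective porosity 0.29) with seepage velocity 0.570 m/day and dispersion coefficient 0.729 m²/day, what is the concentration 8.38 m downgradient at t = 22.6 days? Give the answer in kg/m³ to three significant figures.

0.00116 kg/m³

For an instantaneous plane source, C(x,t) = M/(n_e·A·√(4πDt)) · exp(−(x−vt)²/(4Dt)), with n_e·A the pore (flow) area.
Plume center vt = 0.570 × 22.6 = 12.882 m, so the well at 8.38 m is 4.502 m upgradient of the peak.
√(4πDt) = 14.39 m, giving peak height M/(n_e·A·√(4πDt)) = 1.24/(0.29 × 188 × 14.39) = 0.001581 kg/m³.
(x−vt)²/(4Dt) = (-4.502)²/(4 × 0.729 × 22.6) = 0.3075; exp(−0.3075) = 0.7353.
C = 0.001581 × 0.7353 = 0.00116 kg/m³.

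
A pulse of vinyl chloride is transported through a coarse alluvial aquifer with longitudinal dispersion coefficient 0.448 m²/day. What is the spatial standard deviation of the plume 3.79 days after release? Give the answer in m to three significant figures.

Dispersive spreading gives a Gaussian with σ² = 2Dt; advection only shifts the center.
σ = √(2 × 0.448 × 3.79) = 1.84 m.

1.84 m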